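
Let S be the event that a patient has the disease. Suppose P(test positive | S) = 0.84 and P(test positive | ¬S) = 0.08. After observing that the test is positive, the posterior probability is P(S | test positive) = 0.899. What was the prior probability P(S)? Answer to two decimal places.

P(S) = 0.46

Bayes' rule in odds form gives O(S|E) = O(S)·[P(E|S)/P(E|¬S)], hence O(S) = O(S|E)/LR.
Posterior odds = 0.899/(1−0.899) = 8.9010. LR = 0.84/0.08 = 10.5000.
Prior odds = 8.9010/10.5000 = 0.8477, so P(S) = 0.8477/(1+0.8477) ≈ 0.46.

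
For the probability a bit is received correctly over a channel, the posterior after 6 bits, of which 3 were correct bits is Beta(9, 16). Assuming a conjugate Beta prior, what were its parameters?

Beta(6, 13)

Beta is conjugate to the binomial likelihood: posterior = Beta(a+s, b+f).
Subtract the data counts: 9−3=6, 16−3=13.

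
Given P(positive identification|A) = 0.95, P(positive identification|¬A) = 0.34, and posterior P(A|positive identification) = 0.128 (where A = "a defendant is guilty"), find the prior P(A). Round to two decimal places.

P(A) = 0.05

Bayes' rule in odds form gives O(A|E) = O(A)·[P(E|A)/P(E|¬A)], hence O(A) = O(A|E)/LR.
Posterior odds = 0.128/(1−0.128) = 0.1468. LR = 0.95/0.34 = 2.7941.
Prior odds = 0.1468/2.7941 = 0.0525, so P(A) = 0.0525/(1+0.0525) ≈ 0.05.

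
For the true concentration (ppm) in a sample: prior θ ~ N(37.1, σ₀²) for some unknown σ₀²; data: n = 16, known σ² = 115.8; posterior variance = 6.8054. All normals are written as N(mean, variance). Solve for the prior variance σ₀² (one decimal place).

Posterior precision equals prior precision plus data precision: 1/σ_n² = 1/σ₀² + n/σ².
So 1/σ₀² = 1/6.8054 − 16/115.8 = 0.146942 − 0.138169 = 0.008773.
Hence σ₀² = 1/0.008773 ≈ 114.0.

σ₀² = 114.0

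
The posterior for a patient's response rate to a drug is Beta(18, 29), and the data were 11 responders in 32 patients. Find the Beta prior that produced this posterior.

A Beta(a, b) prior with s successes and f failures in binomial data gives a Beta(a+s, b+f) posterior.
So a = 18 − 11 = 7 and b = 29 − 21 = 8.

Beta(7, 8)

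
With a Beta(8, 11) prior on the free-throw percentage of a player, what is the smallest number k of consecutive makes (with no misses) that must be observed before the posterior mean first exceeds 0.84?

After k makes and 0 misses the posterior is Beta(8+k, 11), with mean (8+k)/(8+11+k).
Set (8+k)/(19+k) > 0.84 and solve: k > (0.84·19 − 8)/(1 − 0.84) = 49.750.
The smallest integer exceeding 49.750 is 50.

k = 50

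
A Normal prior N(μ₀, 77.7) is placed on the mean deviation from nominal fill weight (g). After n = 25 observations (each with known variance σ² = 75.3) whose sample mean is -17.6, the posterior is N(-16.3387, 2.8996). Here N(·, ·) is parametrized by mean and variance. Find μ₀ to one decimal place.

μ₀ = 16.2

The posterior mean is a precision-weighted average: μ_n = (τ₀μ₀ + τ_data·x̄)/(τ₀+τ_data), with τ₀=1/σ₀² and τ_data=n/σ².
Here τ₀ = 1/77.7 = 0.012870 and τ_data = 25/75.3 = 0.332005, so τ_n = 0.344875.
Rearranging for μ₀: μ₀ = (μ_n·τ_n − τ_data·x̄)/τ₀ = (-16.3387·0.344875 − 0.332005·-17.6) / 0.012870 = 0.208479/0.012870 ≈ 16.2.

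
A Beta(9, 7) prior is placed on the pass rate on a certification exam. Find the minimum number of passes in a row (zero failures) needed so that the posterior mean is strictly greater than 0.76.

k = 14

After k passes and 0 failures the posterior is Beta(9+k, 7), with mean (9+k)/(9+7+k).
Set (9+k)/(16+k) > 0.76 and solve: k > (0.76·16 − 9)/(1 − 0.76) = 13.167.
The smallest integer exceeding 13.167 is 14, and checking k=14: (23)/(30) = 0.7667 > 0.76.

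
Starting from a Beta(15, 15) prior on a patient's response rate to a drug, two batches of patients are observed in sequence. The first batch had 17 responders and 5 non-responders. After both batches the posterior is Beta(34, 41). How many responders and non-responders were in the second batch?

2 responders and 21 non-responders

Sequential conjugate updates are equivalent to a single update on the pooled data, so total successes = posterior α − prior α and total failures = posterior β − prior β.
Total across both batches: 34−15=19 responders, 41−15=26 non-responders.
Subtract the first batch: 19−17=2 responders and 26−5=21 non-responders.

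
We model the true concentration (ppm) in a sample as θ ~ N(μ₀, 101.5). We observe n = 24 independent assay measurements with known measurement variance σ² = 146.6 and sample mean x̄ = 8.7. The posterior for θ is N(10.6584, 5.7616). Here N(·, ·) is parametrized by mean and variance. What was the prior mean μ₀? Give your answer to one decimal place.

With known observation variance, the Normal–Normal posterior has precision τ_n = τ₀ + n/σ² and mean μ_n = (τ₀μ₀ + (n/σ²)x̄)/τ_n.
Here τ₀ = 1/101.5 = 0.009852 and τ_data = 24/146.6 = 0.163711, so τ_n = 0.173563.
Rearranging for μ₀: μ₀ = (μ_n·τ_n − τ_data·x̄)/τ₀ = (10.6584·0.173563 − 0.163711·8.7) / 0.009852 = 0.425618/0.009852 ≈ 43.2.

μ₀ = 43.2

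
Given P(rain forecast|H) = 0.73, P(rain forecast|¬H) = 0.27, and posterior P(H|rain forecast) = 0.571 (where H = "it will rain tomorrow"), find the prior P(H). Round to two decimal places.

Bayes' rule in odds form gives O(H|E) = O(H)·[P(E|H)/P(E|¬H)], hence O(H) = O(H|E)/LR.
Posterior odds = 0.571/(1−0.571) = 1.3310. LR = 0.73/0.27 = 2.7037.
Prior odds = 1.3310/2.7037 = 0.4923, so P(H) = 0.4923/(1+0.4923) ≈ 0.33.

P(H) = 0.33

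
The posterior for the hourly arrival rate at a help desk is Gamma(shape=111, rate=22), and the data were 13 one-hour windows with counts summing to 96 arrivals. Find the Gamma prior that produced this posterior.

A Gamma(α, β) prior (rate parametrization) on a Poisson rate with n observations summing to S gives posterior Gamma(α+S, β+n).
So α = 111 − 96 = 15 and β = 22 − 13 = 9.

Gamma(shape=15, rate=9)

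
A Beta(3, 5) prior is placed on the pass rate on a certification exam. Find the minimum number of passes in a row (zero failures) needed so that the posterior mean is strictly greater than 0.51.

After k passes and 0 failures the posterior is Beta(3+k, 5), with mean (3+k)/(3+5+k).
Set (3+k)/(8+k) > 0.51 and solve: k > (0.51·8 − 3)/(1 − 0.51) = 2.204.
The smallest integer exceeding 2.204 is 3.

k = 3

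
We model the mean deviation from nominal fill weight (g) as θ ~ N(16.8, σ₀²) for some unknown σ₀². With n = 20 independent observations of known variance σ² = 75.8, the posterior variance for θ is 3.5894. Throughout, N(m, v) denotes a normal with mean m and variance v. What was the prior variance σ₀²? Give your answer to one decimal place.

σ₀² = 67.8

For the Normal–Normal model with known σ², precisions add: τ_n = τ₀ + n/σ².
So 1/σ₀² = 1/3.5894 − 20/75.8 = 0.278598 − 0.263852 = 0.014746.
Hence σ₀² = 1/0.014746 ≈ 67.8.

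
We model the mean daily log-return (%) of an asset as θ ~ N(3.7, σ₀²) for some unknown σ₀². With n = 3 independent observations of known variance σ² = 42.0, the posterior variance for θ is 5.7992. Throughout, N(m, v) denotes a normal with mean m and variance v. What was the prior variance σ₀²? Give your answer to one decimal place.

Posterior precision equals prior precision plus data precision: 1/σ_n² = 1/σ₀² + n/σ².
So 1/σ₀² = 1/5.7992 − 3/42.0 = 0.172438 − 0.071429 = 0.101009.
Hence σ₀² = 1/0.101009 ≈ 9.9.

σ₀² = 9.9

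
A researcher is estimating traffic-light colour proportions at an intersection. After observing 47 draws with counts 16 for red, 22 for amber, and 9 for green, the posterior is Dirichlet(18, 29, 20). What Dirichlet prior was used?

For a Dirichlet(α) prior with multinomial counts c, the posterior is Dirichlet(α + c) componentwise.
Subtract each count from the matching posterior parameter: 18−16=2, 29−22=7, 20−9=11.

Dirichlet(2, 7, 11)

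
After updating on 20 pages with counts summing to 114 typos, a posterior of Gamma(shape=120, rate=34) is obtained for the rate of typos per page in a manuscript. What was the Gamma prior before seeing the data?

Gamma(shape=6, rate=14)

Gamma–Poisson conjugacy: posterior shape = α + Σxᵢ, posterior rate = β + n.
So α = 120 − 114 = 6 and β = 34 − 20 = 14.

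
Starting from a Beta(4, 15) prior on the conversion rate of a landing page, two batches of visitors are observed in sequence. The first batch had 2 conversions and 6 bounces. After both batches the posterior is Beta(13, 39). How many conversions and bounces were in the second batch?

7 conversions and 18 bounces

Sequential conjugate updates are equivalent to a single update on the pooled data, so total successes = posterior α − prior α and total failures = posterior β − prior β.
Total across both batches: 13−4=9 conversions, 39−15=24 bounces.
Subtract the first batch: 9−2=7 conversions and 24−6=18 bounces.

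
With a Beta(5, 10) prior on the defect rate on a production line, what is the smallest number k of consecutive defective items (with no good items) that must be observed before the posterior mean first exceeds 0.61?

After k defective items and 0 good items the posterior is Beta(5+k, 10), with mean (5+k)/(5+10+k).
Set (5+k)/(15+k) > 0.61 and solve: k > (0.61·15 − 5)/(1 − 0.61) = 10.641.
The smallest integer exceeding 10.641 is 11.

k = 11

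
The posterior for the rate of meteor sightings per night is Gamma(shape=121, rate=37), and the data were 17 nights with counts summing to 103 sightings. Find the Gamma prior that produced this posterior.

Gamma(shape=18, rate=20)

Gamma–Poisson conjugacy: posterior shape = α + Σxᵢ, posterior rate = β + n.
So α = 121 − 103 = 18 and β = 37 − 17 = 20.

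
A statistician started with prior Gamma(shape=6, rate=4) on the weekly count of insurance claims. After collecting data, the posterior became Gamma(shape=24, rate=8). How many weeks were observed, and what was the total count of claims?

n = 4 weeks with total 18 claims

Gamma–Poisson conjugacy: posterior shape = α + Σxᵢ, posterior rate = β + n.
Matching: Σxᵢ = 24 − 6 = 18 and n = 8 − 4 = 4.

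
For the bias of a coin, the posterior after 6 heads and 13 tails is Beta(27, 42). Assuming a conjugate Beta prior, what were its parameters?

Beta(21, 29)

A Beta(α, β) prior with s successes and f failures in binomial data gives a Beta(α+s, β+f) posterior.
Subtract the data counts: 27−6=21, 42−13=29.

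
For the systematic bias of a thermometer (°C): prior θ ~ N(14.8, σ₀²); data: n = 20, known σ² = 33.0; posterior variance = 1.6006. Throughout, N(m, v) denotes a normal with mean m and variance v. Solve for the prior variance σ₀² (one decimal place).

σ₀² = 53.5

For the Normal–Normal model with known σ², precisions add: τ_n = τ₀ + n/σ².
So 1/σ₀² = 1/1.6006 − 20/33.0 = 0.624766 − 0.606061 = 0.018705.
Hence σ₀² = 1/0.018705 ≈ 53.5.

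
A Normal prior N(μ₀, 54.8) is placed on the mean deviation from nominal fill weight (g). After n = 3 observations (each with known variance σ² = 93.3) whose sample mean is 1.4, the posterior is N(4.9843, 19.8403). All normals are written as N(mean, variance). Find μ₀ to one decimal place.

With known observation variance, the Normal–Normal posterior has precision τ_n = τ₀ + n/σ² and mean μ_n = (τ₀μ₀ + (n/σ²)x̄)/τ_n.
Here τ₀ = 1/54.8 = 0.018248 and τ_data = 3/93.3 = 0.032154, so τ_n = 0.050402.
Rearranging for μ₀: μ₀ = (μ_n·τ_n − τ_data·x̄)/τ₀ = (4.9843·0.050402 − 0.032154·1.4) / 0.018248 = 0.206203/0.018248 ≈ 11.3.

μ₀ = 11.3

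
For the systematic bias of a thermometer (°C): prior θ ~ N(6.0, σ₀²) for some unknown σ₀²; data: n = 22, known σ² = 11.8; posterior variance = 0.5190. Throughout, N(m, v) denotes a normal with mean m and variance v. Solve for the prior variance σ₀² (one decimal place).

σ₀² = 16.0

For the Normal–Normal model with known σ², precisions add: τ_n = τ₀ + n/σ².
So 1/σ₀² = 1/0.5190 − 22/11.8 = 1.926782 − 1.864407 = 0.062375.
Hence σ₀² = 1/0.062375 ≈ 16.0.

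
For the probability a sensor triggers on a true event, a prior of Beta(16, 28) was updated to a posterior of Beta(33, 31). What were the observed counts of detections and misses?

17 detections and 3 misses

Under Beta–binomial conjugacy the posterior parameters are (a+s, b+f).
So s = 33 − 16 = 17 and f = 31 − 28 = 3.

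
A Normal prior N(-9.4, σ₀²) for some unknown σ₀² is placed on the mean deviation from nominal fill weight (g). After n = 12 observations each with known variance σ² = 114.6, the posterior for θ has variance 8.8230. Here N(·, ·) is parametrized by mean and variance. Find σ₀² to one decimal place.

σ₀² = 115.9

For the Normal–Normal model with known σ², precisions add: τ_n = τ₀ + n/σ².
So 1/σ₀² = 1/8.8230 − 12/114.6 = 0.113340 − 0.104712 = 0.008628.
Hence σ₀² = 1/0.008628 ≈ 115.9.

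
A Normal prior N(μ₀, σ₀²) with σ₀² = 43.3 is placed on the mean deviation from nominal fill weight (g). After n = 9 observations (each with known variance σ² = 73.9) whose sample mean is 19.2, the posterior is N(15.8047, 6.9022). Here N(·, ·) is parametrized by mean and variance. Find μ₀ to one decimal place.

μ₀ = -2.1

With known observation variance, the Normal–Normal posterior has precision τ_n = τ₀ + n/σ² and mean μ_n = (τ₀μ₀ + (n/σ²)x̄)/τ_n.
Here τ₀ = 1/43.3 = 0.023095 and τ_data = 9/73.9 = 0.121786, so τ_n = 0.144881.
Rearranging for μ₀: μ₀ = (μ_n·τ_n − τ_data·x̄)/τ₀ = (15.8047·0.144881 − 0.121786·19.2) / 0.023095 = -0.048490/0.023095 ≈ -2.1.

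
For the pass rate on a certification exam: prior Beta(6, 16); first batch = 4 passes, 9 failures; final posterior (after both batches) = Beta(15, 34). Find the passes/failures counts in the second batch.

5 passes and 9 failures

Sequential conjugate updates are equivalent to a single update on the pooled data, so total successes = posterior α − prior α and total failures = posterior β − prior β.
Total across both batches: 15−6=9 passes, 34−16=18 failures.
Subtract the first batch: 9−4=5 passes and 18−9=9 failures.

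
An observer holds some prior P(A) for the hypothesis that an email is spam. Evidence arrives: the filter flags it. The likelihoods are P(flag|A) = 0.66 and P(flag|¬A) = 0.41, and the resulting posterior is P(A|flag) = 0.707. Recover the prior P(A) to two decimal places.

P(A) = 0.60

In odds form, posterior odds = prior odds × likelihood ratio, so prior odds = posterior odds ÷ LR.
Posterior odds = 0.707/(1−0.707) = 2.4130. LR = 0.66/0.41 = 1.6098.
Prior odds = 2.4130/1.6098 = 1.4989, so P(A) = 1.4989/(1+1.4989) ≈ 0.60.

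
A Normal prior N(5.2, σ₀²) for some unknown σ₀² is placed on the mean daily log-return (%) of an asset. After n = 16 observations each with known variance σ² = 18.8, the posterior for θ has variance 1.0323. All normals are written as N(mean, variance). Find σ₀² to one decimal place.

Posterior precision equals prior precision plus data precision: 1/σ_n² = 1/σ₀² + n/σ².
So 1/σ₀² = 1/1.0323 − 16/18.8 = 0.968711 − 0.851064 = 0.117647.
Hence σ₀² = 1/0.117647 ≈ 8.5.

σ₀² = 8.5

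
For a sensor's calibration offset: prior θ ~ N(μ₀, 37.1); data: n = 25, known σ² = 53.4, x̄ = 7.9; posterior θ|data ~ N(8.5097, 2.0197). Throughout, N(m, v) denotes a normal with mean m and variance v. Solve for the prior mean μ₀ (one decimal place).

μ₀ = 19.1

The posterior mean is a precision-weighted average: μ_n = (τ₀μ₀ + τ_data·x̄)/(τ₀+τ_data), with τ₀=1/σ₀² and τ_data=n/σ².
Here τ₀ = 1/37.1 = 0.026954 and τ_data = 25/53.4 = 0.468165, so τ_n = 0.495119.
Rearranging for μ₀: μ₀ = (μ_n·τ_n − τ_data·x̄)/τ₀ = (8.5097·0.495119 − 0.468165·7.9) / 0.026954 = 0.514811/0.026954 ≈ 19.1.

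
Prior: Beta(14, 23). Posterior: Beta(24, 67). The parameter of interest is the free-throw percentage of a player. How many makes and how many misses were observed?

Beta is conjugate to the binomial likelihood: posterior = Beta(a+s, b+f).
So s = 24 − 14 = 10 and f = 67 − 23 = 44.

10 makes and 44 misses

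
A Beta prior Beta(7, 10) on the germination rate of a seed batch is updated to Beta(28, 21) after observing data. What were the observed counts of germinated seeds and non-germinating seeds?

21 germinated seeds and 11 non-germinating seeds

Beta is conjugate to the binomial likelihood: posterior = Beta(α+s, β+f).
So s = 28 − 7 = 21 and f = 21 − 10 = 11.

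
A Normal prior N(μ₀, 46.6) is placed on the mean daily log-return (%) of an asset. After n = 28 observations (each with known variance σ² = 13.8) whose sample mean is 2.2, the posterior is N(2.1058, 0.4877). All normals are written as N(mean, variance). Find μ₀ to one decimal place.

The posterior mean is a precision-weighted average: μ_n = (τ₀μ₀ + τ_data·x̄)/(τ₀+τ_data), with τ₀=1/σ₀² and τ_data=n/σ².
Here τ₀ = 1/46.6 = 0.021459 and τ_data = 28/13.8 = 2.028986, so τ_n = 2.050445.
Rearranging for μ₀: μ₀ = (μ_n·τ_n − τ_data·x̄)/τ₀ = (2.1058·2.050445 − 2.028986·2.2) / 0.021459 = -0.145942/0.021459 ≈ -6.8.

μ₀ = -6.8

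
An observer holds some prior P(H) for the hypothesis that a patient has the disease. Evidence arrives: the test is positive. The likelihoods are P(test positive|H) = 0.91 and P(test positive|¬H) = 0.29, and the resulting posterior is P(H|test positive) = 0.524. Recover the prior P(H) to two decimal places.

P(H) = 0.26

In odds form, posterior odds = prior odds × likelihood ratio, so prior odds = posterior odds ÷ LR.
Posterior odds = 0.524/(1−0.524) = 1.1008. LR = 0.91/0.29 = 3.1379.
Prior odds = 1.1008/3.1379 = 0.3508, so P(H) = 0.3508/(1+0.3508) ≈ 0.26.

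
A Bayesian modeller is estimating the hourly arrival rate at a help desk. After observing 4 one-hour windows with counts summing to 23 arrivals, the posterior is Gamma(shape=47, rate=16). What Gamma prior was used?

Gamma–Poisson conjugacy: posterior shape = α + Σxᵢ, posterior rate = β + n.
So α = 47 − 23 = 24 and β = 16 − 4 = 12.

Gamma(shape=24, rate=12)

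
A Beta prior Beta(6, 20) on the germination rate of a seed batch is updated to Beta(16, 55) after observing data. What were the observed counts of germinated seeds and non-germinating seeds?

A Beta(α, β) prior with s successes and f failures in binomial data gives a Beta(α+s, β+f) posterior.
So s = 16 − 6 = 10 and f = 55 − 20 = 35.

10 germinated seeds and 35 non-germinating seeds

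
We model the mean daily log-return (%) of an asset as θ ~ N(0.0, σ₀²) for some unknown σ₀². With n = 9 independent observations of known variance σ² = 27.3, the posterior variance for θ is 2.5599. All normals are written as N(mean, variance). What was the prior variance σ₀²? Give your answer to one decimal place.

σ₀² = 16.4

Posterior precision equals prior precision plus data precision: 1/σ_n² = 1/σ₀² + n/σ².
So 1/σ₀² = 1/2.5599 − 9/27.3 = 0.390640 − 0.329670 = 0.060970.
Hence σ₀² = 1/0.060970 ≈ 16.4.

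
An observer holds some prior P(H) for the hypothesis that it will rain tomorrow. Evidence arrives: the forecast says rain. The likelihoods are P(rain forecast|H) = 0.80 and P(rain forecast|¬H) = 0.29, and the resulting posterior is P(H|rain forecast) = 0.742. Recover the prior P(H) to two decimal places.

In odds form, posterior odds = prior odds × likelihood ratio, so prior odds = posterior odds ÷ LR.
Posterior odds = 0.742/(1−0.742) = 2.8760. LR = 0.80/0.29 = 2.7586.
Prior odds = 2.8760/2.7586 = 1.0426, so P(H) = 1.0426/(1+1.0426) ≈ 0.51.

P(H) = 0.51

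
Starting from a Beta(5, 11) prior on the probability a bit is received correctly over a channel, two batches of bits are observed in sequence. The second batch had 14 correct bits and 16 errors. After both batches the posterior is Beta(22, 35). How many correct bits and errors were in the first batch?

Because Beta–binomial updating is additive in the counts, the combined data contributed (α_post−α_prior, β_post−β_prior) successes and failures.
Total across both batches: 22−5=17 correct bits, 35−11=24 errors.
Subtract the second batch: 17−14=3 correct bits and 24−16=8 errors.

3 correct bits and 8 errors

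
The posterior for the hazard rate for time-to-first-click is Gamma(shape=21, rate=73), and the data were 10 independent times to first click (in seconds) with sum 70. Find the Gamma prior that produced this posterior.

Gamma–exponential conjugacy: posterior shape = α + n, posterior rate = β + Σtᵢ.
So α = 21 − 10 = 11 and β = 73 − 70 = 3.

Gamma(shape=11, rate=3)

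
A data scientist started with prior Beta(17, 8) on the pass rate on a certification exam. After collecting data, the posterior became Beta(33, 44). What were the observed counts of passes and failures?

16 passes and 36 failures

A Beta(a, b) prior with s successes and f failures in binomial data gives a Beta(a+s, b+f) posterior.
So s = 33 − 17 = 16 and f = 44 − 8 = 36.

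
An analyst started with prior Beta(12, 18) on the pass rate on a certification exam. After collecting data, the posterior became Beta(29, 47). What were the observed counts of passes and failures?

Under Beta–binomial conjugacy the posterior parameters are (α+s, β+f).
Match parameters: s=29−12=17, f=47−18=29.

17 passes and 29 failures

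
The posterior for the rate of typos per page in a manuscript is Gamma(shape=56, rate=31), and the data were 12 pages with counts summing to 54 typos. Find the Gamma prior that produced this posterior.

Gamma–Poisson conjugacy: posterior shape = α + Σxᵢ, posterior rate = β + n.
So α = 56 − 54 = 2 and β = 31 − 12 = 19.

Gamma(shape=2, rate=19)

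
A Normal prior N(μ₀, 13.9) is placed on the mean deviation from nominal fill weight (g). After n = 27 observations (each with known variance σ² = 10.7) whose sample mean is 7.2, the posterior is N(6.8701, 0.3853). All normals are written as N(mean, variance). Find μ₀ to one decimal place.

μ₀ = -4.7

The posterior mean is a precision-weighted average: μ_n = (τ₀μ₀ + τ_data·x̄)/(τ₀+τ_data), with τ₀=1/σ₀² and τ_data=n/σ².
Here τ₀ = 1/13.9 = 0.071942 and τ_data = 27/10.7 = 2.523364, so τ_n = 2.595306.
Rearranging for μ₀: μ₀ = (μ_n·τ_n − τ_data·x̄)/τ₀ = (6.8701·2.595306 − 2.523364·7.2) / 0.071942 = -0.338209/0.071942 ≈ -4.7.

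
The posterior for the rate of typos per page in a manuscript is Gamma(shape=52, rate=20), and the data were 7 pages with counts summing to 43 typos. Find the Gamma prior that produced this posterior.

Gamma(shape=9, rate=13)

Gamma–Poisson conjugacy: posterior shape = α + Σxᵢ, posterior rate = β + n.
So α = 52 − 43 = 9 and β = 20 − 7 = 13.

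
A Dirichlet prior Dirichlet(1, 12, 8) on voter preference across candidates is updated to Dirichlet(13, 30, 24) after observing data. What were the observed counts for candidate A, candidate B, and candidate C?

For a Dirichlet(α) prior with multinomial counts c, the posterior is Dirichlet(α + c) componentwise.
Counts are posterior − prior componentwise: 13−1=12, 30−12=18, 24−8=16.

counts (12, 18, 16)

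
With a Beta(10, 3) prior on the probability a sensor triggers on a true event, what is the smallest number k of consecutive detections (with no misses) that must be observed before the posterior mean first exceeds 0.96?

k = 63

After k detections and 0 misses the posterior is Beta(10+k, 3), with mean (10+k)/(10+3+k).
Set (10+k)/(13+k) > 0.96 and solve: k > (0.96·13 − 10)/(1 − 0.96) = 62.000.
The smallest integer exceeding 62.000 is 63.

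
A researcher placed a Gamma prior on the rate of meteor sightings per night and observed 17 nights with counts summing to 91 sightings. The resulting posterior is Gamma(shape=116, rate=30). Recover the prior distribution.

Gamma(shape=25, rate=13)

A Gamma(α, β) prior (rate parametrization) on a Poisson rate with n observations summing to S gives posterior Gamma(α+S, β+n).
So α = 116 − 91 = 25 and β = 30 − 17 = 13.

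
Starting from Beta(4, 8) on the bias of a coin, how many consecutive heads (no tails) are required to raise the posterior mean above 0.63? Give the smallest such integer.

k = 10

After k heads and 0 tails the posterior is Beta(4+k, 8), with mean (4+k)/(4+8+k).
Set (4+k)/(12+k) > 0.63 and solve: k > (0.63·12 − 4)/(1 − 0.63) = 9.622.
The smallest integer exceeding 9.622 is 10, and checking k=10: (14)/(22) = 0.6364 > 0.63.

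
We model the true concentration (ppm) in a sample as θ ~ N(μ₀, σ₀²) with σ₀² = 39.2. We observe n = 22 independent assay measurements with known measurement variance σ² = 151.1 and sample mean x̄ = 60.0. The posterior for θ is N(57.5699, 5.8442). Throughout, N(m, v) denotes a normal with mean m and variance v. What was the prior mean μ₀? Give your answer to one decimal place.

With known observation variance, the Normal–Normal posterior has precision τ_n = τ₀ + n/σ² and mean μ_n = (τ₀μ₀ + (n/σ²)x̄)/τ_n.
Here τ₀ = 1/39.2 = 0.025510 and τ_data = 22/151.1 = 0.145599, so τ_n = 0.171109.
Rearranging for μ₀: μ₀ = (μ_n·τ_n − τ_data·x̄)/τ₀ = (57.5699·0.171109 − 0.145599·60.0) / 0.025510 = 1.114788/0.025510 ≈ 43.7.

μ₀ = 43.7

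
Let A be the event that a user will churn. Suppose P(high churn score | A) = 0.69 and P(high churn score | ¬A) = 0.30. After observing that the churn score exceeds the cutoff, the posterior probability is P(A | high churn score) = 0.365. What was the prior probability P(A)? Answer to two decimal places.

P(A) = 0.20

Bayes' rule in odds form gives O(A|E) = O(A)·[P(E|A)/P(E|¬A)], hence O(A) = O(A|E)/LR.
Posterior odds = 0.365/(1−0.365) = 0.5748. LR = 0.69/0.30 = 2.3000.
Prior odds = 0.5748/2.3000 = 0.2499, so P(A) = 0.2499/(1+0.2499) ≈ 0.20.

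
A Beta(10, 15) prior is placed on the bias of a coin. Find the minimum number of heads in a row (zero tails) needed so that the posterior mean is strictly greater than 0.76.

k = 38

After k heads and 0 tails the posterior is Beta(10+k, 15), with mean (10+k)/(10+15+k).
Set (10+k)/(25+k) > 0.76 and solve: k > (0.76·25 − 10)/(1 − 0.76) = 37.500.
The smallest integer exceeding 37.500 is 38, and checking k=38: (48)/(63) = 0.7619 > 0.76.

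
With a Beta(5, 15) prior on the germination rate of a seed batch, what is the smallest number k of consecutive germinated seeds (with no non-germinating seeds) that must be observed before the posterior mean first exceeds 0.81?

After k germinated seeds and 0 non-germinating seeds the posterior is Beta(5+k, 15), with mean (5+k)/(5+15+k).
Set (5+k)/(20+k) > 0.81 and solve: k > (0.81·20 − 5)/(1 − 0.81) = 58.947.
The smallest integer exceeding 58.947 is 59, and checking k=59: (64)/(79) = 0.8101 > 0.81.

k = 59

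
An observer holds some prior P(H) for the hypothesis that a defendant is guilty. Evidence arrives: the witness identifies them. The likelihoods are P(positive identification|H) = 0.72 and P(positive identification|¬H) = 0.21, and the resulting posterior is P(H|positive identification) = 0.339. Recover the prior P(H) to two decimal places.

P(H) = 0.13

In odds form, posterior odds = prior odds × likelihood ratio, so prior odds = posterior odds ÷ LR.
Posterior odds = 0.339/(1−0.339) = 0.5129. LR = 0.72/0.21 = 3.4286.
Prior odds = 0.5129/3.4286 = 0.1496, so P(H) = 0.1496/(1+0.1496) ≈ 0.13.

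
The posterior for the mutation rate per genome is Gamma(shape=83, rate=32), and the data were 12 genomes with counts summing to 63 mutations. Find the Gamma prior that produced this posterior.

Gamma(shape=20, rate=20)

Gamma–Poisson conjugacy: posterior shape = α + Σxᵢ, posterior rate = β + n.
So α = 83 − 63 = 20 and β = 32 − 12 = 20.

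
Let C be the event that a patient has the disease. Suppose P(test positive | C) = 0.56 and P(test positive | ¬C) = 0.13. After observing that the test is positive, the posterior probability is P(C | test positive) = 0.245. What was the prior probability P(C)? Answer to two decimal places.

P(C) = 0.07

In odds form, posterior odds = prior odds × likelihood ratio, so prior odds = posterior odds ÷ LR.
Posterior odds = 0.245/(1−0.245) = 0.3245. LR = 0.56/0.13 = 4.3077.
Prior odds = 0.3245/4.3077 = 0.0753, so P(C) = 0.0753/(1+0.0753) ≈ 0.07.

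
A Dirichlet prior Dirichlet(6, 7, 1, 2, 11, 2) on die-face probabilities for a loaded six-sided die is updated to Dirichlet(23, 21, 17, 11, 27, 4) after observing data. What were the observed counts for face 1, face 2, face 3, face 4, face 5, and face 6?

For a Dirichlet(α) prior with multinomial counts c, the posterior is Dirichlet(α + c) componentwise.
Counts are posterior − prior componentwise: 23−6=17, 21−7=14, 17−1=16, 11−2=9, 27−11=16, 4−2=2.

counts (17, 14, 16, 9, 16, 2)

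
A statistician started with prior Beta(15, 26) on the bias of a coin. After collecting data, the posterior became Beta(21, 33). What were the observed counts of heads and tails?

6 heads and 7 tails

Beta is conjugate to the binomial likelihood: posterior = Beta(α+s, β+f).
Match parameters: s=21−15=6, f=33−26=7.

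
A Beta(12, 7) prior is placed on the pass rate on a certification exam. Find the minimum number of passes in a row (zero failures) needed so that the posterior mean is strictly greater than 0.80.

k = 17

After k passes and 0 failures the posterior is Beta(12+k, 7), with mean (12+k)/(12+7+k).
Set (12+k)/(19+k) > 0.80 and solve: k > (0.80·19 − 12)/(1 − 0.80) = 16.000.
The smallest integer exceeding 16.000 is 17.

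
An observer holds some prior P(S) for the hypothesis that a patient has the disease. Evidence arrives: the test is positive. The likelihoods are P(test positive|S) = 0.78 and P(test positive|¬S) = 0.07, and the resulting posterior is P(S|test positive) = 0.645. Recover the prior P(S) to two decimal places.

In odds form, posterior odds = prior odds × likelihood ratio, so prior odds = posterior odds ÷ LR.
Posterior odds = 0.645/(1−0.645) = 1.8169. LR = 0.78/0.07 = 11.1429.
Prior odds = 1.8169/11.1429 = 0.1631, so P(S) = 0.1631/(1+0.1631) ≈ 0.14.

P(S) = 0.14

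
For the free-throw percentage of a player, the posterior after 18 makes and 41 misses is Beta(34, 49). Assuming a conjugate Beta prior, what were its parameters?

Under Beta–binomial conjugacy the posterior parameters are (a+s, b+f).
So a = 34 − 18 = 16 and b = 49 − 41 = 8.

Beta(16, 8)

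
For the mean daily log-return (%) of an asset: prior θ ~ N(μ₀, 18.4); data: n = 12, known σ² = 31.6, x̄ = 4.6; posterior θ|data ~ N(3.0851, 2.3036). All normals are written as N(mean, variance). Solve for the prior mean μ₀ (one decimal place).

The posterior mean is a precision-weighted average: μ_n = (τ₀μ₀ + τ_data·x̄)/(τ₀+τ_data), with τ₀=1/σ₀² and τ_data=n/σ².
Here τ₀ = 1/18.4 = 0.054348 and τ_data = 12/31.6 = 0.379747, so τ_n = 0.434095.
Rearranging for μ₀: μ₀ = (μ_n·τ_n − τ_data·x̄)/τ₀ = (3.0851·0.434095 − 0.379747·4.6) / 0.054348 = -0.407610/0.054348 ≈ -7.5.

μ₀ = -7.5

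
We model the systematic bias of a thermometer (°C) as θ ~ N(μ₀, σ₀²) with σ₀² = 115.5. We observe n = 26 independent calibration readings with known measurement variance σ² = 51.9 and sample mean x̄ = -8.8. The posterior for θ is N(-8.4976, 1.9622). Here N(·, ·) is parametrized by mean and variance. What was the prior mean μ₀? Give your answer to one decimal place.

The posterior mean is a precision-weighted average: μ_n = (τ₀μ₀ + τ_data·x̄)/(τ₀+τ_data), with τ₀=1/σ₀² and τ_data=n/σ².
Here τ₀ = 1/115.5 = 0.008658 and τ_data = 26/51.9 = 0.500963, so τ_n = 0.509621.
Rearranging for μ₀: μ₀ = (μ_n·τ_n − τ_data·x̄)/τ₀ = (-8.4976·0.509621 − 0.500963·-8.8) / 0.008658 = 0.077919/0.008658 ≈ 9.0.

μ₀ = 9.0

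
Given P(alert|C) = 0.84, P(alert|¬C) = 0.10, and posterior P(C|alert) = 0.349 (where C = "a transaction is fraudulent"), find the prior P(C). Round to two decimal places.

Bayes' rule in odds form gives O(C|E) = O(C)·[P(E|C)/P(E|¬C)], hence O(C) = O(C|E)/LR.
Posterior odds = 0.349/(1−0.349) = 0.5361. LR = 0.84/0.10 = 8.4000.
Prior odds = 0.5361/8.4000 = 0.0638, so P(C) = 0.0638/(1+0.0638) ≈ 0.06.

P(C) = 0.06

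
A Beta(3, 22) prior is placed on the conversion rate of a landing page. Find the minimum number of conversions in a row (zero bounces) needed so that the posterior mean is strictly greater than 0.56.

After k conversions and 0 bounces the posterior is Beta(3+k, 22), with mean (3+k)/(3+22+k).
Set (3+k)/(25+k) > 0.56 and solve: k > (0.56·25 − 3)/(1 − 0.56) = 25.000.
The smallest integer exceeding 25.000 is 26.

k = 26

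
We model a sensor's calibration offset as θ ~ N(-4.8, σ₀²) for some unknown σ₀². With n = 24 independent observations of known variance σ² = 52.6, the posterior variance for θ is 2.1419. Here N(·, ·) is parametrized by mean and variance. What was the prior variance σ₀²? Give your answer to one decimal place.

σ₀² = 94.3

Posterior precision equals prior precision plus data precision: 1/σ_n² = 1/σ₀² + n/σ².
So 1/σ₀² = 1/2.1419 − 24/52.6 = 0.466875 − 0.456274 = 0.010601.
Hence σ₀² = 1/0.010601 ≈ 94.3.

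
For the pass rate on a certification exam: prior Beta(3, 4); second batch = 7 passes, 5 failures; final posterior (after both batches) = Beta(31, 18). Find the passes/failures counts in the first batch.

21 passes and 9 failures

Because Beta–binomial updating is additive in the counts, the combined data contributed (α_post−α_prior, β_post−β_prior) successes and failures.
Total across both batches: 31−3=28 passes, 18−4=14 failures.
Subtract the second batch: 28−7=21 passes and 14−5=9 failures.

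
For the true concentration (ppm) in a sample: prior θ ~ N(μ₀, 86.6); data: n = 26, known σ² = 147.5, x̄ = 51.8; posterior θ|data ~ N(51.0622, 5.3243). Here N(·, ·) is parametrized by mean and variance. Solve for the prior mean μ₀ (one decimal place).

With known observation variance, the Normal–Normal posterior has precision τ_n = τ₀ + n/σ² and mean μ_n = (τ₀μ₀ + (n/σ²)x̄)/τ_n.
Here τ₀ = 1/86.6 = 0.011547 and τ_data = 26/147.5 = 0.176271, so τ_n = 0.187818.
Rearranging for μ₀: μ₀ = (μ_n·τ_n − τ_data·x̄)/τ₀ = (51.0622·0.187818 − 0.176271·51.8) / 0.011547 = 0.459562/0.011547 ≈ 39.8.

μ₀ = 39.8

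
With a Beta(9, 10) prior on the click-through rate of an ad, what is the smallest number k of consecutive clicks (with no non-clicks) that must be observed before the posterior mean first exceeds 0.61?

k = 7

After k clicks and 0 non-clicks the posterior is Beta(9+k, 10), with mean (9+k)/(9+10+k).
Set (9+k)/(19+k) > 0.61 and solve: k > (0.61·19 − 9)/(1 − 0.61) = 6.641.
The smallest integer exceeding 6.641 is 7, and checking k=7: (16)/(26) = 0.6154 > 0.61.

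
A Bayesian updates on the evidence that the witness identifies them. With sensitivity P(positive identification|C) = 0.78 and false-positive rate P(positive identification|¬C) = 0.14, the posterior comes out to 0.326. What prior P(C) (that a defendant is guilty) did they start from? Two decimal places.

In odds form, posterior odds = prior odds × likelihood ratio, so prior odds = posterior odds ÷ LR.
Posterior odds = 0.326/(1−0.326) = 0.4837. LR = 0.78/0.14 = 5.5714.
Prior odds = 0.4837/5.5714 = 0.0868, so P(C) = 0.0868/(1+0.0868) ≈ 0.08.

P(C) = 0.08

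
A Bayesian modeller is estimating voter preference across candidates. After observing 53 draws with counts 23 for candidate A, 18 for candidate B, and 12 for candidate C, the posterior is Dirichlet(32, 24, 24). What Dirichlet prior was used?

For a Dirichlet(α) prior with multinomial counts c, the posterior is Dirichlet(α + c) componentwise.
Subtract each count from the matching posterior parameter: 32−23=9, 24−18=6, 24−12=12.

Dirichlet(9, 6, 12)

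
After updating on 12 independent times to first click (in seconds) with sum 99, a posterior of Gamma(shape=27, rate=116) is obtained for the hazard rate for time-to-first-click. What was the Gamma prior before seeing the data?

Gamma(shape=15, rate=17)

Gamma–exponential conjugacy: posterior shape = α + n, posterior rate = β + Σtᵢ.
So α = 27 − 12 = 15 and β = 116 − 99 = 17.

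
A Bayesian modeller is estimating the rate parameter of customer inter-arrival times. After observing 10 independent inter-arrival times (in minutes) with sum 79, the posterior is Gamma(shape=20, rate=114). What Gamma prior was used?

Gamma(shape=10, rate=35)

For an exponential likelihood with a Gamma(α, β) prior on the rate, n observations with total T give posterior Gamma(α+n, β+T).
So α = 20 − 10 = 10 and β = 114 − 79 = 35.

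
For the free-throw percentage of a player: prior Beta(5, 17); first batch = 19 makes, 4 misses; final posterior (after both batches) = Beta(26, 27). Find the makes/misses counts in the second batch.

Because Beta–binomial updating is additive in the counts, the combined data contributed (α_post−α_prior, β_post−β_prior) successes and failures.
Total across both batches: 26−5=21 makes, 27−17=10 misses.
Subtract the first batch: 21−19=2 makes and 10−4=6 misses.

2 makes and 6 misses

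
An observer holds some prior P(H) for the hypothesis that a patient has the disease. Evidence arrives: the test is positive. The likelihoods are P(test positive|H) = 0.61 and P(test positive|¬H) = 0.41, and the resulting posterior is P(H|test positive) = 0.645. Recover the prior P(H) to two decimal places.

Bayes' rule in odds form gives O(H|E) = O(H)·[P(E|H)/P(E|¬H)], hence O(H) = O(H|E)/LR.
Posterior odds = 0.645/(1−0.645) = 1.8169. LR = 0.61/0.41 = 1.4878.
Prior odds = 1.8169/1.4878 = 1.2212, so P(H) = 1.2212/(1+1.2212) ≈ 0.55.

P(H) = 0.55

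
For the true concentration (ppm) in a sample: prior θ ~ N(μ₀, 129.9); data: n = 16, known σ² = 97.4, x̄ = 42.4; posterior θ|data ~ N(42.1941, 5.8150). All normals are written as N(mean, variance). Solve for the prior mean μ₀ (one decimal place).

With known observation variance, the Normal–Normal posterior has precision τ_n = τ₀ + n/σ² and mean μ_n = (τ₀μ₀ + (n/σ²)x̄)/τ_n.
Here τ₀ = 1/129.9 = 0.007698 and τ_data = 16/97.4 = 0.164271, so τ_n = 0.171969.
Rearranging for μ₀: μ₀ = (μ_n·τ_n − τ_data·x̄)/τ₀ = (42.1941·0.171969 − 0.164271·42.4) / 0.007698 = 0.290987/0.007698 ≈ 37.8.

μ₀ = 37.8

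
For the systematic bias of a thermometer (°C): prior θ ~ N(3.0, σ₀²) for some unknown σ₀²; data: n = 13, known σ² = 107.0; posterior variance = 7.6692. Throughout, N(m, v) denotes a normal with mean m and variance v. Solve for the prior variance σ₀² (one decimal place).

σ₀² = 112.4

Posterior precision equals prior precision plus data precision: 1/σ_n² = 1/σ₀² + n/σ².
So 1/σ₀² = 1/7.6692 − 13/107.0 = 0.130392 − 0.121495 = 0.008897.
Hence σ₀² = 1/0.008897 ≈ 112.4.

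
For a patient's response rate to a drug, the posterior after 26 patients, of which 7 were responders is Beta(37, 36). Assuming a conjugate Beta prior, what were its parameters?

Beta(30, 17)

Beta is conjugate to the binomial likelihood: posterior = Beta(a+s, b+f).
Subtract the data counts: 37−7=30, 36−19=17.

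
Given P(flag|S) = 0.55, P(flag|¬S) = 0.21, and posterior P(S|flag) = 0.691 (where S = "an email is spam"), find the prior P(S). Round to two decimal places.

P(S) = 0.46

Bayes' rule in odds form gives O(S|E) = O(S)·[P(E|S)/P(E|¬S)], hence O(S) = O(S|E)/LR.
Posterior odds = 0.691/(1−0.691) = 2.2362. LR = 0.55/0.21 = 2.6190.
Prior odds = 2.2362/2.6190 = 0.8538, so P(S) = 0.8538/(1+0.8538) ≈ 0.46.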